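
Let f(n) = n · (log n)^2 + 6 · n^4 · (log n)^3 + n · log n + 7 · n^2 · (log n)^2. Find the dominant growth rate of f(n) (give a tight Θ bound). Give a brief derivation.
f(n) ∈ Θ(n^4 · (log n)^3)

Compare the terms by growth order. For large n, n^a · (log n)^b dominates n^a' · (log n)^b' iff a > a', or (a = a' and b > b'). Ranking the 4 terms shows the dominant one is 6 · n^4 · (log n)^3. Hence f(n) ∈ Θ(n^4 · (log n)^3).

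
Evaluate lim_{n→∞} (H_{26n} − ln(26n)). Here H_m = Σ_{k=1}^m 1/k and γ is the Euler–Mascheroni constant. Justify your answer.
lim = γ

By Euler-Maclaurin, H_m = ln m + γ + O(1/m). So
  H_{26n} − ln(26n) = ln(26n) + γ − ln(26n) + O(1/n)
                       = ln(26/26) + γ + O(1/n).
Hence the limit is γ (since ln 1 = 0).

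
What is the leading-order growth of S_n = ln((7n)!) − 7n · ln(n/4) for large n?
S_n ~ 7n · (ln 28 − 1) + O(ln n)

Stirling: ln((7n)!) = 7n ln(7n) − 7n + O(ln n).
  S_n = 7n ln(7n) − 7n − 7n ln(n/4) + O(ln n)
      = 7n ln(7n) − 7n ln n + 7n ln 4 − 7n + O(ln n)
      = 7n ln 7 + 7n ln 4 − 7n + O(ln n)
      = 7n (ln 28 − 1) + O(ln n).
Numerically ln(28) − 1 ≈ 2.3322.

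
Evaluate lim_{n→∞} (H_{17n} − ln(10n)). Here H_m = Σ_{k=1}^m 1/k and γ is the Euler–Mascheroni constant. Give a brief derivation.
lim = ln(17/10) + γ

By Euler-Maclaurin, H_m = ln m + γ + O(1/m). So
  H_{17n} − ln(10n) = ln(17n) + γ − ln(10n) + O(1/n)
                       = ln(17/10) + γ + O(1/n).
Hence the limit is ln(17/10) + γ.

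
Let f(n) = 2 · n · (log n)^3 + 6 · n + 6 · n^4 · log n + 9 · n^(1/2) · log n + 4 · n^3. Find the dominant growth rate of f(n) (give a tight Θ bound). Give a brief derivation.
f(n) ∈ Θ(n^4 · log n)

Compare the terms by growth order. For large n, n^a · (log n)^b dominates n^a' · (log n)^b' iff a > a', or (a = a' and b > b'). Ranking the 5 terms shows the dominant one is 6 · n^4 · log n. Hence f(n) ∈ Θ(n^4 · log n).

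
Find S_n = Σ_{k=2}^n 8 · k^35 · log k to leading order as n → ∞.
S_n ~ 2 · n^36 log n / 9 − n^36 / 162

By integral comparison, S_n = ∫_1^n 8 · x^35 · log x dx + O(n^35 · log n). For the integral, ∫ x^35 log x dx = n^36 log n / 36 − n^36/1296 (integration by parts). Hence S_n ~ 2 · n^36 log n / 9 − n^36 / 162.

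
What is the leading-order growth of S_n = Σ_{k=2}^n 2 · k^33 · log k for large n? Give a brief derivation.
S_n ~ n^34 log n / 17 − n^34 / 578

By integral comparison, S_n = ∫_1^n 2 · x^33 · log x dx + O(n^33 · log n). For the integral, ∫ x^33 log x dx = n^34 log n / 34 − n^34/1156 (integration by parts). Hence S_n ~ n^34 log n / 17 − n^34 / 578.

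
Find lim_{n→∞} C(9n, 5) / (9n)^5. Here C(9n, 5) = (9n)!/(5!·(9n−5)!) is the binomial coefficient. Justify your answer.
lim = 1/5! = 1/120

With N = 9n → ∞: C(N, 5) / N^5 = [N(N−1)…(N−4)] / (5! · N^5) = (1/5!) · 1 · (1 − 1/(9n)) · (1 − 2/(9n)) · (1 − 3/(9n)) · (1 − 4/(9n)). Each factor → 1 as N → ∞, so the limit is 1/5! = 1/120.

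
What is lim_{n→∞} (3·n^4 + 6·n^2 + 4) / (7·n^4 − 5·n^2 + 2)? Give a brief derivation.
lim = 3/7

For large n the leading n^4 terms dominate both numerator and denominator. Dividing top and bottom by n^4, every other term tends to 0, leaving 3/7.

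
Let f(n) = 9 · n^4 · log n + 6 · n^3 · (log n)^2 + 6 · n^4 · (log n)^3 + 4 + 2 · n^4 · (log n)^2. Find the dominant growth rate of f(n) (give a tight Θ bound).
f(n) ∈ Θ(n^4 · (log n)^3)

Compare the terms by growth order. For large n, n^a · (log n)^b dominates n^a' · (log n)^b' iff a > a', or (a = a' and b > b'). Ranking the 5 terms shows the dominant one is 6 · n^4 · (log n)^3. Hence f(n) ∈ Θ(n^4 · (log n)^3).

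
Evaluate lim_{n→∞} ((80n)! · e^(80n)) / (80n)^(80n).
lim = ∞

Stirling: (80n)! ~ sqrt(2π·80n) · (80n/e)^(80n). Hence
  (80n)! · e^(80n) / (80n)^(80n) ~ sqrt(2π·80n) = sqrt(2π·80) · sqrt(n) → ∞.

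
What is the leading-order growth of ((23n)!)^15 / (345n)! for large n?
((23n)!)^15/(345n)! ~ ((2π·23n)^(14/2) / sqrt(15)) · 15^(−15·23n)  →  0

Write N = 23n. Stirling: N! ~ sqrt(2π N)(N/e)^N and (15N)! ~ sqrt(2π·15N)·(15N/e)^(15N).
  (N!)^15/(15N)! ~ (2π N)^(15/2) (N/e)^(15N) / [sqrt(2π·15N) (15N/e)^(15N)]
     = (2π N)^(15/2) / sqrt(2π·15N) · (N/(15N))^(15N)
     = (2π N)^((15−1)/2) / sqrt(15) · 15^(−15N).
Since 15^15 > 1, the factor 15^(−15N) decays exponentially, so the ratio → 0. Substituting N = 23n gives the stated form.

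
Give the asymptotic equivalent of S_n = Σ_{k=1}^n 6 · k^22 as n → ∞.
S_n ~ 6 · n^23 / 23

By integral comparison (Euler-Maclaurin), Σ_{k=1}^n 6 · k^22 = 6 · ∫_0^n x^22 dx + O(n^22) = 6 · n^23/23 + O(n^22). (Equivalently, Faulhaber's formula gives the same leading term.)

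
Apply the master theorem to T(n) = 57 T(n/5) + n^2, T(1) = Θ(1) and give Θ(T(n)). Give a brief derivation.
T(n) = Θ(n^(log_5 57))

Master theorem: compare f(n) = n^2 to n^(log_5 57) where log_5 57 ≈ 2.512. Since 2 < log_5 57, we have f(n) = O(n^(log_5 57 − ε)) for some ε > 0 — Case 1. Hence T(n) = Θ(n^(log_5 57)).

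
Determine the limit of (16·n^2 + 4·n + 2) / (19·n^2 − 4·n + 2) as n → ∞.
lim = 16/19

For large n the leading n^2 terms dominate both numerator and denominator. Dividing top and bottom by n^2, every other term tends to 0, leaving 16/19.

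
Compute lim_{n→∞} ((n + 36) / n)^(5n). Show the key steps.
lim = e^180

Rewrite as (1 + 36/n)^(5n). By the standard limit (1 + x/n)^n → e^x, we have (1 + 36/n)^n → e^36, and raising to the 5th power gives e^180.
More precisely, ln[(1 + 36/n)^(5n)] = 5n · ln(1 + 36/n) = 5n · (36/n + O(1/n^2)) = 180 + O(1/n) → 180.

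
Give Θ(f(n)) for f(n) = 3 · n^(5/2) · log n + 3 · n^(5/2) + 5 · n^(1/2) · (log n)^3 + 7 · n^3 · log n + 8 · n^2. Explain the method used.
f(n) ∈ Θ(n^3 · log n)

Compare the terms by growth order. For large n, n^a · (log n)^b dominates n^a' · (log n)^b' iff a > a', or (a = a' and b > b'). Ranking the 5 terms shows the dominant one is 7 · n^3 · log n. Hence f(n) ∈ Θ(n^3 · log n).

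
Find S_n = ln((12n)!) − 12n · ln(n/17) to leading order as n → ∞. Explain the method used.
S_n ~ 12n · (ln 204 − 1) + O(ln n)

Stirling: ln((12n)!) = 12n ln(12n) − 12n + O(ln n).
  S_n = 12n ln(12n) − 12n − 12n ln(n/17) + O(ln n)
      = 12n ln(12n) − 12n ln n + 12n ln 17 − 12n + O(ln n)
      = 12n ln 12 + 12n ln 17 − 12n + O(ln n)
      = 12n (ln 204 − 1) + O(ln n).
Numerically ln(204) − 1 ≈ 4.3181.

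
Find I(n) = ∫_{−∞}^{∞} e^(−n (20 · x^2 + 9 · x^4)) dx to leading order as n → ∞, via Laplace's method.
I(n) ~ sqrt(π/(20n))

φ(x) = 20 · x^2 + 9 · x^4 has its unique global minimum at x* = 0 (since φ'(x) = 40x + 36x^3 = 0 only at x = 0 for real x with both coefficients positive, and φ → ∞ as |x| → ∞). At x* = 0, φ(0) = 0 and φ''(0) = 40. Laplace's method then gives
  I(n) ~ sqrt(2π / (n · φ''(0))) · e^(−n φ(0)) = sqrt(2π / (40n)) = sqrt(π/(20n)).
The 9 · x^4 term contributes only at subleading order (an O(1/n) relative correction).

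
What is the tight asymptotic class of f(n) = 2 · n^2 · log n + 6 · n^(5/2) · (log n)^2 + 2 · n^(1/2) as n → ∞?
f(n) ∈ Θ(n^(5/2) · (log n)^2)

Compare the terms by growth order. For large n, n^a · (log n)^b dominates n^a' · (log n)^b' iff a > a', or (a = a' and b > b'). Ranking the 3 terms shows the dominant one is 6 · n^(5/2) · (log n)^2. Hence f(n) ∈ Θ(n^(5/2) · (log n)^2).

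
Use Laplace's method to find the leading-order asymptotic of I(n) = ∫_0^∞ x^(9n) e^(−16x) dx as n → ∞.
I(n) ~ (sqrt(2π·9n) / 16) · (9n/(16e))^(9n)

Write the integrand as exp(9n ln x − 16x) and set f(x) = 9n ln x − 16x. Then f'(x) = 9n/x − 16 = 0 at x* = 9n/16, and f''(x*) = −9n/x*^2 = −16^2/(9n). Laplace's method (interior maximum) gives
  I(n) ~ e^(f(x*)) · sqrt(2π / |f''(x*)|)
        = exp(9n ln(9n/16) − 9n) · sqrt(2π · 9n / 16^2)
        = (9n/16)^(9n) e^(−9n) · sqrt(2π·9n) / 16
        = (sqrt(2π·9n) / 16) · (9n/(16e))^(9n).
This matches Γ(9n+1)/16^(9n+1) with Stirling applied to Γ.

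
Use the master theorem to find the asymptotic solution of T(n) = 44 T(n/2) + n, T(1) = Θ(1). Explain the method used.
T(n) = Θ(n^(log_2 44))

Master theorem: compare f(n) = n to n^(log_2 44) where log_2 44 ≈ 5.459. Since 1 < log_2 44, we have f(n) = O(n^(log_2 44 − ε)) for some ε > 0 — Case 1. Hence T(n) = Θ(n^(log_2 44)).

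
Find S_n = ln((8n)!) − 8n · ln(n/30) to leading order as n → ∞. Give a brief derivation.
S_n ~ 8n · (ln 240 − 1) + O(ln n)

Stirling: ln((8n)!) = 8n ln(8n) − 8n + O(ln n).
  S_n = 8n ln(8n) − 8n − 8n ln(n/30) + O(ln n)
      = 8n ln(8n) − 8n ln n + 8n ln 30 − 8n + O(ln n)
      = 8n ln 8 + 8n ln 30 − 8n + O(ln n)
      = 8n (ln 240 − 1) + O(ln n).
Numerically ln(240) − 1 ≈ 4.4806.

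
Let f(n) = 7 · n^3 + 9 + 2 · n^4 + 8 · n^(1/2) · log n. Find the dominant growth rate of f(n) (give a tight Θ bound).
f(n) ∈ Θ(n^4)

Compare the terms by growth order. For large n, n^a · (log n)^b dominates n^a' · (log n)^b' iff a > a', or (a = a' and b > b'). Ranking the 4 terms shows the dominant one is 2 · n^4. Hence f(n) ∈ Θ(n^4).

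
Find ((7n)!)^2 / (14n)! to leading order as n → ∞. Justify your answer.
((7n)!)^2/(14n)! ~ ((2π·7n)^(1/2) / sqrt(2)) · 2^(−2·7n)  →  0

Write N = 7n. Stirling: N! ~ sqrt(2π N)(N/e)^N and (2N)! ~ sqrt(2π·2N)·(2N/e)^(2N).
  (N!)^2/(2N)! ~ (2π N)^(2/2) (N/e)^(2N) / [sqrt(2π·2N) (2N/e)^(2N)]
     = (2π N)^(2/2) / sqrt(2π·2N) · (N/(2N))^(2N)
     = (2π N)^((2−1)/2) / sqrt(2) · 2^(−2N).
Since 2^2 > 1, the factor 2^(−2N) decays exponentially, so the ratio → 0. Substituting N = 7n gives the stated form.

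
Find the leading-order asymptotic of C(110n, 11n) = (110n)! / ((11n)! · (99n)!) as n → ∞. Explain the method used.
C(110n, 11n) ~ (10000000000/387420489)^(11n) · sqrt(5/(9π·11n))

Write N = 11n. Apply Stirling to each factorial:
  (10N)! ~ sqrt(2π·10N) · (10N/e)^(10N),
  N! ~ sqrt(2π N) · (N/e)^N,
  (9N)! ~ sqrt(2π·9N) · (9N/e)^(9N).
The exponential factors combine to (10N)^(10N) / (N^N · (9N)^(9N)) = 10^(10N)/9^(9N) = (10^10/9^9)^N = (10000000000/387420489)^N.
The square-root prefactors combine to sqrt(2π·10N) / (sqrt(2π N)·sqrt(2π·9N)) = sqrt(10 / (2π·9·N)) = sqrt(5/(9π·11n)).
Substituting N = 11n: C(110n, 11n) ~ (10000000000/387420489)^(11n) · sqrt(5/(9π·11n)).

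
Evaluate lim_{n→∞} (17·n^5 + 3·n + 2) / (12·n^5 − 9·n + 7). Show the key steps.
lim = 17/12

For large n the leading n^5 terms dominate both numerator and denominator. Dividing top and bottom by n^5, every other term tends to 0, leaving 17/12.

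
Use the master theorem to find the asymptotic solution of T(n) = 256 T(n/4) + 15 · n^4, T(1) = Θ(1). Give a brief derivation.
T(n) = Θ(n^4 log n)

log_4 256 = 4, and f(n) = 15 · n^4 = Θ(n^(log_4 256)). This is Case 2 of the master theorem: T(n) = Θ(f(n) · log n) = Θ(n^4 log n).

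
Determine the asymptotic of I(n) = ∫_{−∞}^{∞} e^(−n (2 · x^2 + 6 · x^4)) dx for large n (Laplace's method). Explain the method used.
I(n) ~ sqrt(π/(2n))

φ(x) = 2 · x^2 + 6 · x^4 has its unique global minimum at x* = 0 (since φ'(x) = 4x + 24x^3 = 0 only at x = 0 for real x with both coefficients positive, and φ → ∞ as |x| → ∞). At x* = 0, φ(0) = 0 and φ''(0) = 4. Laplace's method then gives
  I(n) ~ sqrt(2π / (n · φ''(0))) · e^(−n φ(0)) = sqrt(2π / (4n)) = sqrt(π/(2n)).
The 6 · x^4 term contributes only at subleading order (an O(1/n) relative correction).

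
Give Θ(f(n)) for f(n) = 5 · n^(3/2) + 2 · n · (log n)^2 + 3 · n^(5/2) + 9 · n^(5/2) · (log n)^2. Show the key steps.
f(n) ∈ Θ(n^(5/2) · (log n)^2)

Compare the terms by growth order. For large n, n^a · (log n)^b dominates n^a' · (log n)^b' iff a > a', or (a = a' and b > b'). Ranking the 4 terms shows the dominant one is 9 · n^(5/2) · (log n)^2. Hence f(n) ∈ Θ(n^(5/2) · (log n)^2).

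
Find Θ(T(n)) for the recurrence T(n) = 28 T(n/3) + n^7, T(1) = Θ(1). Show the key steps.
T(n) = Θ(n^7)

log_3 28 ≈ 3.033. f(n) = n^7 dominates n^(log_3 28) since 7 > 3.033, and the regularity condition a·f(n/b) = 28·(n/3)^7 = (28/2187)·n^7 ≤ c·f(n) holds with c = 28/2187 ≈ 0.0128 < 1. So this is Case 3: T(n) = Θ(f(n)) = Θ(n^7).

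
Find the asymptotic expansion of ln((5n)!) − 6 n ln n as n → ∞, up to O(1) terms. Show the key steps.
ln((5n)!) − 6 n ln n = −n ln n + 5(ln 5 − 1) n + (1/2) ln(2π·5n) + O(1/n)

Stirling: ln((5n)!) = 5n ln(5n) − 5n + (1/2) ln(2π·5n) + O(1/n).
Expand 5n ln(5n) = 5n (ln n + ln 5) = 5n ln n + 5n ln 5.
Subtract 6n ln n: leading term is (5 − 6) n ln n = −n ln n. The next term is 5n ln 5 − 5n = 5(ln 5 − 1) n. Then the (1/2) ln(2π·5n) correction.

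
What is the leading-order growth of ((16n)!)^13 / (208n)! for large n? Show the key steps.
((16n)!)^13/(208n)! ~ ((2π·16n)^(12/2) / sqrt(13)) · 13^(−13·16n)  →  0

Write N = 16n. Stirling: N! ~ sqrt(2π N)(N/e)^N and (13N)! ~ sqrt(2π·13N)·(13N/e)^(13N).
  (N!)^13/(13N)! ~ (2π N)^(13/2) (N/e)^(13N) / [sqrt(2π·13N) (13N/e)^(13N)]
     = (2π N)^(13/2) / sqrt(2π·13N) · (N/(13N))^(13N)
     = (2π N)^((13−1)/2) / sqrt(13) · 13^(−13N).
Since 13^13 > 1, the factor 13^(−13N) decays exponentially, so the ratio → 0. Substituting N = 16n gives the stated form.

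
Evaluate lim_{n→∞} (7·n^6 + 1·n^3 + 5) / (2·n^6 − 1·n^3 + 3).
lim = 7/2

For large n the leading n^6 terms dominate both numerator and denominator. Dividing top and bottom by n^6, every other term tends to 0, leaving 7/2.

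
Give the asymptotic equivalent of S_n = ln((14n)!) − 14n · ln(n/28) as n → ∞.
S_n ~ 14n · (ln 392 − 1) + O(ln n)

Stirling: ln((14n)!) = 14n ln(14n) − 14n + O(ln n).
  S_n = 14n ln(14n) − 14n − 14n ln(n/28) + O(ln n)
      = 14n ln(14n) − 14n ln n + 14n ln 28 − 14n + O(ln n)
      = 14n ln 14 + 14n ln 28 − 14n + O(ln n)
      = 14n (ln 392 − 1) + O(ln n).
Numerically ln(392) − 1 ≈ 4.9713.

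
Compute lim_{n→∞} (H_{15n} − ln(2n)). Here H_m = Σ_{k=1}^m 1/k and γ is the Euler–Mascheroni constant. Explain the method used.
lim = ln(15/2) + γ

By Euler-Maclaurin, H_m = ln m + γ + O(1/m). So
  H_{15n} − ln(2n) = ln(15n) + γ − ln(2n) + O(1/n)
                       = ln(15/2) + γ + O(1/n).
Hence the limit is ln(15/2) + γ.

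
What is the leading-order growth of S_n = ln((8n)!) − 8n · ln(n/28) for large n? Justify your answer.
S_n ~ 8n · (ln 224 − 1) + O(ln n)

Stirling: ln((8n)!) = 8n ln(8n) − 8n + O(ln n).
  S_n = 8n ln(8n) − 8n − 8n ln(n/28) + O(ln n)
      = 8n ln(8n) − 8n ln n + 8n ln 28 − 8n + O(ln n)
      = 8n ln 8 + 8n ln 28 − 8n + O(ln n)
      = 8n (ln 224 − 1) + O(ln n).
Numerically ln(224) − 1 ≈ 4.4116.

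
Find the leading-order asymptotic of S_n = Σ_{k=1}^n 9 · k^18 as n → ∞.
S_n ~ 9 · n^19 / 19

By integral comparison (Euler-Maclaurin), Σ_{k=1}^n 9 · k^18 = 9 · ∫_0^n x^18 dx + O(n^18) = 9 · n^19/19 + O(n^18). (Equivalently, Faulhaber's formula gives the same leading term.)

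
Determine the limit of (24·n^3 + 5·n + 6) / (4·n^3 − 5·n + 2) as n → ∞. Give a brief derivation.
lim = 24/4 = 6

For large n the leading n^3 terms dominate both numerator and denominator. Dividing top and bottom by n^3, every other term tends to 0, leaving 24/4 = 6.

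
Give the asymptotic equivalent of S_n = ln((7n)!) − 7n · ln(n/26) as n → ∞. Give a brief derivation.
S_n ~ 7n · (ln 182 − 1) + O(ln n)

Stirling: ln((7n)!) = 7n ln(7n) − 7n + O(ln n).
  S_n = 7n ln(7n) − 7n − 7n ln(n/26) + O(ln n)
      = 7n ln(7n) − 7n ln n + 7n ln 26 − 7n + O(ln n)
      = 7n ln 7 + 7n ln 26 − 7n + O(ln n)
      = 7n (ln 182 − 1) + O(ln n).
Numerically ln(182) − 1 ≈ 4.2040.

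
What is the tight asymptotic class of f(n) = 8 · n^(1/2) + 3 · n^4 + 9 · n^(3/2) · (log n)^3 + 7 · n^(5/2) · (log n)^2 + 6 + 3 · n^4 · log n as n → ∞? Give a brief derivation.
f(n) ∈ Θ(n^4 · log n)

Compare the terms by growth order. For large n, n^a · (log n)^b dominates n^a' · (log n)^b' iff a > a', or (a = a' and b > b'). Ranking the 6 terms shows the dominant one is 3 · n^4 · log n. Hence f(n) ∈ Θ(n^4 · log n).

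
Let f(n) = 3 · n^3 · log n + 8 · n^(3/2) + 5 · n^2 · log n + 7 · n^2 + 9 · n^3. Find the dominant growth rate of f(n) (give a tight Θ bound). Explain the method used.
f(n) ∈ Θ(n^3 · log n)

Compare the terms by growth order. For large n, n^a · (log n)^b dominates n^a' · (log n)^b' iff a > a', or (a = a' and b > b'). Ranking the 5 terms shows the dominant one is 3 · n^3 · log n. Hence f(n) ∈ Θ(n^3 · log n).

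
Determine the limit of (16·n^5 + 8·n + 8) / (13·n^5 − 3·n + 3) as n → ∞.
lim = 16/13

For large n the leading n^5 terms dominate both numerator and denominator. Dividing top and bottom by n^5, every other term tends to 0, leaving 16/13.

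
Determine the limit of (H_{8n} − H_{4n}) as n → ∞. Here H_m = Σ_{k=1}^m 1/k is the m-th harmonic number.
lim = ln(8/4) = ln 2

Euler-Maclaurin gives H_m = ln m + γ + 1/(2m) + O(1/m^2). The γ and O(1/m) terms cancel in the difference:
  H_{8n} − H_{4n} = ln(8n) − ln(4n) + O(1/n) = ln(8/4) + O(1/n).
Hence the limit is ln(8/4) = ln 2.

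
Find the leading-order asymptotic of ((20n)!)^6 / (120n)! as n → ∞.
((20n)!)^6/(120n)! ~ ((2π·20n)^(5/2) / sqrt(6)) · 6^(−6·20n)  →  0

Write N = 20n. Stirling: N! ~ sqrt(2π N)(N/e)^N and (6N)! ~ sqrt(2π·6N)·(6N/e)^(6N).
  (N!)^6/(6N)! ~ (2π N)^(6/2) (N/e)^(6N) / [sqrt(2π·6N) (6N/e)^(6N)]
     = (2π N)^(6/2) / sqrt(2π·6N) · (N/(6N))^(6N)
     = (2π N)^((6−1)/2) / sqrt(6) · 6^(−6N).
Since 6^6 > 1, the factor 6^(−6N) decays exponentially, so the ratio → 0. Substituting N = 20n gives the stated form.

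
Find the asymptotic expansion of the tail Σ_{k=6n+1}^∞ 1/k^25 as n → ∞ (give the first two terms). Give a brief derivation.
Σ_{k>6n} 1/k^25 = 1/(24 · (6n)^24) − 1/(2 · (6n)^25) + O(1/(6n)^26)

Compare to the integral: ∫_{6n}^∞ x^(−25) dx = [−x^(−24)/24]_{6n}^∞ = 1/((25−1)·(6n)^24). The Euler-Maclaurin correction adds −f(6n)/2 = −1/(2·(6n)^25). Euler-Maclaurin then gives
  Σ_{k>6n} 1/k^25 = ∫_{6n}^∞ dx/x^25 − 1/(2·(6n)^25) + O(1/(6n)^26).
(Equivalently this is ζ(25) − Σ_{k≤6n} 1/k^25.)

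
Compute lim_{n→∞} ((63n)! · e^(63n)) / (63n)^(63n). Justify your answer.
lim = ∞

Stirling: (63n)! ~ sqrt(2π·63n) · (63n/e)^(63n). Hence
  (63n)! · e^(63n) / (63n)^(63n) ~ sqrt(2π·63n) = sqrt(2π·63) · sqrt(n) → ∞.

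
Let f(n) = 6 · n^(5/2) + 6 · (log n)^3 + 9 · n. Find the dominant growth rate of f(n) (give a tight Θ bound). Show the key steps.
f(n) ∈ Θ(n^(5/2))

Compare the terms by growth order. For large n, n^a · (log n)^b dominates n^a' · (log n)^b' iff a > a', or (a = a' and b > b'). Ranking the 3 terms shows the dominant one is 6 · n^(5/2). Hence f(n) ∈ Θ(n^(5/2)).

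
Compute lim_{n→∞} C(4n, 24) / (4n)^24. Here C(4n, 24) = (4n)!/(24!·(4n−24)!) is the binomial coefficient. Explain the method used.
lim = 1/24! = 1/620448401733239439360000

With N = 4n → ∞: C(N, 24) / N^24 = [N(N−1)…(N−23)] / (24! · N^24) = (1/24!) · 1 · (1 − 1/(4n)) · … · (1 − 23/(4n)). Each factor → 1 as N → ∞, so the limit is 1/24! = 1/620448401733239439360000.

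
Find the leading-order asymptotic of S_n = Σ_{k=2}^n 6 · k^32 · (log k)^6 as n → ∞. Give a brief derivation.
S_n ~ 2 · n^33 · (log n)^6 / 11

By integral comparison, S_n = ∫_1^n 6 · x^32 · (log x)^6 dx + O(n^32 · (log n)^6). For the integral, the leading term of ∫_1^n x^32 (log x)^6 dx is n^33/33 · (log n)^6 (by repeated integration by parts; each step lowers the log-exponent and produces a relatively O(1/log n) correction). Hence S_n ~ 2 · n^33 · (log n)^6 / 11.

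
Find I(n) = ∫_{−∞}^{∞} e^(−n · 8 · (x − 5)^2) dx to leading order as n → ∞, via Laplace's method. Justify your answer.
I(n) = sqrt(π/(8n))

Here φ(x) = 8 · (x − 5)^2 has its unique minimum at x* = 5 with φ(x*) = 0 and φ''(x*) = 16. Laplace's method gives
  I(n) ~ e^(−n φ(x*)) · sqrt(2π / (n · φ''(x*))) = sqrt(2π / (16n)) = sqrt(π/(8n)).
This is exact: substituting u = (x − 5)·sqrt(8n) gives I(n) = (1/sqrt(8n)) ∫_{−∞}^{∞} e^(−u^2) du = sqrt(π/(8n)).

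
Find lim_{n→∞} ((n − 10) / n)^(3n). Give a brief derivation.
lim = e^(−30)

Rewrite as (1 − 10/n)^(3n). By the standard limit (1 + x/n)^n → e^x, we have (1 − 10/n)^n → e^(−10), and raising to the 3rd power gives e^(−30).
More precisely, ln[(1 − 10/n)^(3n)] = 3n · ln(1 − 10/n) = 3n · (-10/n + O(1/n^2)) = -30 + O(1/n) → -30.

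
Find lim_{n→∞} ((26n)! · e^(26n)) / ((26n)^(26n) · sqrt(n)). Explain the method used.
lim = sqrt(2π·26)

Stirling: (26n)! ~ sqrt(2π·26n) · (26n/e)^(26n). Hence
  (26n)! · e^(26n) / (26n)^(26n) ~ sqrt(2π·26n).
Dividing by sqrt(n): sqrt(2π·26n) / sqrt(n) = sqrt(2π·26) · n^((1−1)/2), so the limit is sqrt(2π·26).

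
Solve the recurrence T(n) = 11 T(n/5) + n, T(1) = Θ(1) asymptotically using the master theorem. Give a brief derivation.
T(n) = Θ(n^(log_5 11))

Master theorem: compare f(n) = n to n^(log_5 11) where log_5 11 ≈ 1.490. Since 1 < log_5 11, we have f(n) = O(n^(log_5 11 − ε)) for some ε > 0 — Case 1. Hence T(n) = Θ(n^(log_5 11)).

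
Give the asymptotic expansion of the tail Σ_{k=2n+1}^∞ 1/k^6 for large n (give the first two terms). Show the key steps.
Σ_{k>2n} 1/k^6 = 1/(5 · (2n)^5) − 1/(2 · (2n)^6) + O(1/(2n)^7)

Compare to the integral: ∫_{2n}^∞ x^(−6) dx = [−x^(−5)/5]_{2n}^∞ = 1/((6−1)·(2n)^5). The Euler-Maclaurin correction adds −f(2n)/2 = −1/(2·(2n)^6). Euler-Maclaurin then gives
  Σ_{k>2n} 1/k^6 = ∫_{2n}^∞ dx/x^6 − 1/(2·(2n)^6) + O(1/(2n)^7).
(Equivalently this is ζ(6) − Σ_{k≤2n} 1/k^6.)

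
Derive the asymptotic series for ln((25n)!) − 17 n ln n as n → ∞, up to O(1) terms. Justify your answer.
ln((25n)!) − 17 n ln n = 8 n ln n + 25(ln 25 − 1) n + (1/2) ln(2π·25n) + O(1/n)

Stirling: ln((25n)!) = 25n ln(25n) − 25n + (1/2) ln(2π·25n) + O(1/n).
Expand 25n ln(25n) = 25n (ln n + ln 25) = 25n ln n + 25n ln 25.
Subtract 17n ln n: leading term is (25 − 17) n ln n = 8 n ln n. The next term is 25n ln 25 − 25n = 25(ln 25 − 1) n. Then the (1/2) ln(2π·25n) correction.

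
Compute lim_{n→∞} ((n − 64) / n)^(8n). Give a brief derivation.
lim = e^(−512)

Rewrite as (1 − 64/n)^(8n). By the standard limit (1 + x/n)^n → e^x, we have (1 − 64/n)^n → e^(−64), and raising to the 8th power gives e^(−512).
More precisely, ln[(1 − 64/n)^(8n)] = 8n · ln(1 − 64/n) = 8n · (-64/n + O(1/n^2)) = -512 + O(1/n) → -512.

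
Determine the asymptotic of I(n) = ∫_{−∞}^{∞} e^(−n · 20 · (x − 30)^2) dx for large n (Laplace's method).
I(n) = sqrt(π/(20n))

Here φ(x) = 20 · (x − 30)^2 has its unique minimum at x* = 30 with φ(x*) = 0 and φ''(x*) = 40. Laplace's method gives
  I(n) ~ e^(−n φ(x*)) · sqrt(2π / (n · φ''(x*))) = sqrt(2π / (40n)) = sqrt(π/(20n)).
This is exact: substituting u = (x − 30)·sqrt(20n) gives I(n) = (1/sqrt(20n)) ∫_{−∞}^{∞} e^(−u^2) du = sqrt(π/(20n)).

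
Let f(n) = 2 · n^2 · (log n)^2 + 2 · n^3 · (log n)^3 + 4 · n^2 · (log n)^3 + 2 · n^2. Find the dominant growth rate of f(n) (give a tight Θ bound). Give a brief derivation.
f(n) ∈ Θ(n^3 · (log n)^3)

Compare the terms by growth order. For large n, n^a · (log n)^b dominates n^a' · (log n)^b' iff a > a', or (a = a' and b > b'). Ranking the 4 terms shows the dominant one is 2 · n^3 · (log n)^3. Hence f(n) ∈ Θ(n^3 · (log n)^3).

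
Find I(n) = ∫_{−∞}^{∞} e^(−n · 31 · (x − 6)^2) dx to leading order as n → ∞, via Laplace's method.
I(n) = sqrt(π/(31n))

Here φ(x) = 31 · (x − 6)^2 has its unique minimum at x* = 6 with φ(x*) = 0 and φ''(x*) = 62. Laplace's method gives
  I(n) ~ e^(−n φ(x*)) · sqrt(2π / (n · φ''(x*))) = sqrt(2π / (62n)) = sqrt(π/(31n)).
This is exact: substituting u = (x − 6)·sqrt(31n) gives I(n) = (1/sqrt(31n)) ∫_{−∞}^{∞} e^(−u^2) du = sqrt(π/(31n)).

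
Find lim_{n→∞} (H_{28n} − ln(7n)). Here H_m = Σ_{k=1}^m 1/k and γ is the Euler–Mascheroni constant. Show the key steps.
lim = ln 4 + γ

By Euler-Maclaurin, H_m = ln m + γ + O(1/m). So
  H_{28n} − ln(7n) = ln(28n) + γ − ln(7n) + O(1/n)
                       = ln(28/7) + γ + O(1/n).
Hence the limit is ln(28/7) + γ (= ln 4).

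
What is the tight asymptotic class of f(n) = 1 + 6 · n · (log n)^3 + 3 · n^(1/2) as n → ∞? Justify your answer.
f(n) ∈ Θ(n · (log n)^3)

Compare the terms by growth order. For large n, n^a · (log n)^b dominates n^a' · (log n)^b' iff a > a', or (a = a' and b > b'). Ranking the 3 terms shows the dominant one is 6 · n · (log n)^3. Hence f(n) ∈ Θ(n · (log n)^3).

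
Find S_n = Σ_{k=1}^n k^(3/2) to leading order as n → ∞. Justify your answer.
S_n ~ (2/5) · n^(5/2)

Integral comparison: Σ_{k=1}^n k^(3/2) = ∫_0^n x^(3/2) dx + O(n^(3/2)). The integral is n^(1 + 3/2) / (1 + 3/2) = n^((3+2)/2) / ((3+2)/2) = (2/5) · n^(5/2).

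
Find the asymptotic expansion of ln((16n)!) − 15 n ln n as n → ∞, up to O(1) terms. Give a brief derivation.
ln((16n)!) − 15 n ln n = n ln n + 16(ln 16 − 1) n + (1/2) ln(2π·16n) + O(1/n)

Stirling: ln((16n)!) = 16n ln(16n) − 16n + (1/2) ln(2π·16n) + O(1/n).
Expand 16n ln(16n) = 16n (ln n + ln 16) = 16n ln n + 16n ln 16.
Subtract 15n ln n: leading term is (16 − 15) n ln n = n ln n. The next term is 16n ln 16 − 16n = 16(ln 16 − 1) n. Then the (1/2) ln(2π·16n) correction.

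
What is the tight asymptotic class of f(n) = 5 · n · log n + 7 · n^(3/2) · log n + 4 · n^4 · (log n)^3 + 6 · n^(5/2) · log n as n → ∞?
f(n) ∈ Θ(n^4 · (log n)^3)

Compare the terms by growth order. For large n, n^a · (log n)^b dominates n^a' · (log n)^b' iff a > a', or (a = a' and b > b'). Ranking the 4 terms shows the dominant one is 4 · n^4 · (log n)^3. Hence f(n) ∈ Θ(n^4 · (log n)^3).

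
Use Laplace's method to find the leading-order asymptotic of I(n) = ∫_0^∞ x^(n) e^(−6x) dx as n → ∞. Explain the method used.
I(n) ~ (sqrt(2π·n) / 6) · (n/(6e))^(n)

Write the integrand as exp(n ln x − 6x) and set f(x) = n ln x − 6x. Then f'(x) = n/x − 6 = 0 at x* = n/6, and f''(x*) = −n/x*^2 = −6^2/(n). Laplace's method (interior maximum) gives
  I(n) ~ e^(f(x*)) · sqrt(2π / |f''(x*)|)
        = exp(n ln(n/6) − n) · sqrt(2π · n / 6^2)
        = (n/6)^(n) e^(−n) · sqrt(2π·n) / 6
        = (sqrt(2π·n) / 6) · (n/(6e))^(n).
This matches Γ(n+1)/6^(n+1) with Stirling applied to Γ.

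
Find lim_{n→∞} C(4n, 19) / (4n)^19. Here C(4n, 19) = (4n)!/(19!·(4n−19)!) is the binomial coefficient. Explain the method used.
lim = 1/19! = 1/121645100408832000

With N = 4n → ∞: C(N, 19) / N^19 = [N(N−1)…(N−18)] / (19! · N^19) = (1/19!) · 1 · (1 − 1/(4n)) · … · (1 − 18/(4n)). Each factor → 1 as N → ∞, so the limit is 1/19! = 1/121645100408832000.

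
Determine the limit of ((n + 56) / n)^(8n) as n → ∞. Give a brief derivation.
lim = e^448

Rewrite as (1 + 56/n)^(8n). By the standard limit (1 + x/n)^n → e^x, we have (1 + 56/n)^n → e^56, and raising to the 8th power gives e^448.
More precisely, ln[(1 + 56/n)^(8n)] = 8n · ln(1 + 56/n) = 8n · (56/n + O(1/n^2)) = 448 + O(1/n) → 448.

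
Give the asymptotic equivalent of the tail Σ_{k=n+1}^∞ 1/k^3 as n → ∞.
Σ_{k>n} 1/k^3 ~ 1/(2 · n^2)

Compare to the integral: ∫_{n}^∞ x^(−3) dx = [−x^(−2)/2]_{n}^∞ = 1/((3−1)·n^2). Euler-Maclaurin then gives
  Σ_{k>n} 1/k^3 = ∫_{n}^∞ dx/x^3 − 1/(2·n^3) + O(1/n^4).
(Equivalently this is ζ(3) − Σ_{k≤n} 1/k^3.)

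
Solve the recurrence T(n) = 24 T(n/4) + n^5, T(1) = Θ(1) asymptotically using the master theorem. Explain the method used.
T(n) = Θ(n^5)

log_4 24 ≈ 2.292. f(n) = n^5 dominates n^(log_4 24) since 5 > 2.292, and the regularity condition a·f(n/b) = 24·(n/4)^5 = (24/1024)·n^5 ≤ c·f(n) holds with c = 24/1024 ≈ 0.0234 < 1. So this is Case 3: T(n) = Θ(f(n)) = Θ(n^5).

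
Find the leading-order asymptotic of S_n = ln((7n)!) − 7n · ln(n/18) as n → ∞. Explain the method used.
S_n ~ 7n · (ln 126 − 1) + O(ln n)

Stirling: ln((7n)!) = 7n ln(7n) − 7n + O(ln n).
  S_n = 7n ln(7n) − 7n − 7n ln(n/18) + O(ln n)
      = 7n ln(7n) − 7n ln n + 7n ln 18 − 7n + O(ln n)
      = 7n ln 7 + 7n ln 18 − 7n + O(ln n)
      = 7n (ln 126 − 1) + O(ln n).
Numerically ln(126) − 1 ≈ 3.8363.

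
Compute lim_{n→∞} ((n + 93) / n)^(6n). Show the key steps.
lim = e^558

Rewrite as (1 + 93/n)^(6n). By the standard limit (1 + x/n)^n → e^x, we have (1 + 93/n)^n → e^93, and raising to the 6th power gives e^558.
More precisely, ln[(1 + 93/n)^(6n)] = 6n · ln(1 + 93/n) = 6n · (93/n + O(1/n^2)) = 558 + O(1/n) → 558.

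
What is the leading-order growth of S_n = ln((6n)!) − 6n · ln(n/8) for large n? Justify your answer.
S_n ~ 6n · (ln 48 − 1) + O(ln n)

Stirling: ln((6n)!) = 6n ln(6n) − 6n + O(ln n).
  S_n = 6n ln(6n) − 6n − 6n ln(n/8) + O(ln n)
      = 6n ln(6n) − 6n ln n + 6n ln 8 − 6n + O(ln n)
      = 6n ln 6 + 6n ln 8 − 6n + O(ln n)
      = 6n (ln 48 − 1) + O(ln n).
Numerically ln(48) − 1 ≈ 2.8712.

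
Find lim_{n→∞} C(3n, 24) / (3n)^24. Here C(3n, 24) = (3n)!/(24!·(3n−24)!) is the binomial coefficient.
lim = 1/24! = 1/620448401733239439360000

With N = 3n → ∞: C(N, 24) / N^24 = [N(N−1)…(N−23)] / (24! · N^24) = (1/24!) · 1 · (1 − 1/(3n)) · … · (1 − 23/(3n)). Each factor → 1 as N → ∞, so the limit is 1/24! = 1/620448401733239439360000.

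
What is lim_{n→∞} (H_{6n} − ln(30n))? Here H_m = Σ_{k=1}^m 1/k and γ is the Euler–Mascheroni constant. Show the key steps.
lim = −ln 5 + γ

By Euler-Maclaurin, H_m = ln m + γ + O(1/m). So
  H_{6n} − ln(30n) = ln(6n) + γ − ln(30n) + O(1/n)
                       = ln(6/30) + γ + O(1/n).
Hence the limit is ln(6/30) + γ (= −ln 5).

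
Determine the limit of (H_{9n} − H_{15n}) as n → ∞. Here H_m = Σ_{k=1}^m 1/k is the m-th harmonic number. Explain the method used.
lim = ln(9/15) = ln(3/5)

Euler-Maclaurin gives H_m = ln m + γ + 1/(2m) + O(1/m^2). The γ and O(1/m) terms cancel in the difference:
  H_{9n} − H_{15n} = ln(9n) − ln(15n) + O(1/n) = ln(9/15) + O(1/n).
Hence the limit is ln(9/15) = ln(3/5).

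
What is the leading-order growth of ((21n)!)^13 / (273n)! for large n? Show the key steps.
((21n)!)^13/(273n)! ~ ((2π·21n)^(12/2) / sqrt(13)) · 13^(−13·21n)  →  0

Write N = 21n. Stirling: N! ~ sqrt(2π N)(N/e)^N and (13N)! ~ sqrt(2π·13N)·(13N/e)^(13N).
  (N!)^13/(13N)! ~ (2π N)^(13/2) (N/e)^(13N) / [sqrt(2π·13N) (13N/e)^(13N)]
     = (2π N)^(13/2) / sqrt(2π·13N) · (N/(13N))^(13N)
     = (2π N)^((13−1)/2) / sqrt(13) · 13^(−13N).
Since 13^13 > 1, the factor 13^(−13N) decays exponentially, so the ratio → 0. Substituting N = 21n gives the stated form.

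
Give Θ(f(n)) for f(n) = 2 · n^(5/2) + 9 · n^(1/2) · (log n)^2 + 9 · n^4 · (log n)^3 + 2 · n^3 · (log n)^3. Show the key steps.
f(n) ∈ Θ(n^4 · (log n)^3)

Compare the terms by growth order. For large n, n^a · (log n)^b dominates n^a' · (log n)^b' iff a > a', or (a = a' and b > b'). Ranking the 4 terms shows the dominant one is 9 · n^4 · (log n)^3. Hence f(n) ∈ Θ(n^4 · (log n)^3).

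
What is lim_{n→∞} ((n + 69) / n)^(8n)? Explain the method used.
lim = e^552

Rewrite as (1 + 69/n)^(8n). By the standard limit (1 + x/n)^n → e^x, we have (1 + 69/n)^n → e^69, and raising to the 8th power gives e^552.
More precisely, ln[(1 + 69/n)^(8n)] = 8n · ln(1 + 69/n) = 8n · (69/n + O(1/n^2)) = 552 + O(1/n) → 552.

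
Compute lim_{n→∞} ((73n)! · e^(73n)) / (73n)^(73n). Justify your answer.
lim = ∞

Stirling: (73n)! ~ sqrt(2π·73n) · (73n/e)^(73n). Hence
  (73n)! · e^(73n) / (73n)^(73n) ~ sqrt(2π·73n) = sqrt(2π·73) · sqrt(n) → ∞.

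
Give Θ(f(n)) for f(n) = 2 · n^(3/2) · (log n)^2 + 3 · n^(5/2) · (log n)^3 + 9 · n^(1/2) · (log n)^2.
f(n) ∈ Θ(n^(5/2) · (log n)^3)

Compare the terms by growth order. For large n, n^a · (log n)^b dominates n^a' · (log n)^b' iff a > a', or (a = a' and b > b'). Ranking the 3 terms shows the dominant one is 3 · n^(5/2) · (log n)^3. Hence f(n) ∈ Θ(n^(5/2) · (log n)^3).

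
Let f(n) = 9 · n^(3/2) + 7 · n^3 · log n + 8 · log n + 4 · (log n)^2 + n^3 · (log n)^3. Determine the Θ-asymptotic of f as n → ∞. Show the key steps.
f(n) ∈ Θ(n^3 · (log n)^3)

Compare the terms by growth order. For large n, n^a · (log n)^b dominates n^a' · (log n)^b' iff a > a', or (a = a' and b > b'). Ranking the 5 terms shows the dominant one is n^3 · (log n)^3. Hence f(n) ∈ Θ(n^3 · (log n)^3).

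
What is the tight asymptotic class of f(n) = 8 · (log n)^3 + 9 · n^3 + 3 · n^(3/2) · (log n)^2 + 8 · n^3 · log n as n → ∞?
f(n) ∈ Θ(n^3 · log n)

Compare the terms by growth order. For large n, n^a · (log n)^b dominates n^a' · (log n)^b' iff a > a', or (a = a' and b > b'). Ranking the 4 terms shows the dominant one is 8 · n^3 · log n. Hence f(n) ∈ Θ(n^3 · log n).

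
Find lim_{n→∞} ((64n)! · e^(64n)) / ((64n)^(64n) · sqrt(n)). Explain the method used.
lim = sqrt(2π·64)

Stirling: (64n)! ~ sqrt(2π·64n) · (64n/e)^(64n). Hence
  (64n)! · e^(64n) / (64n)^(64n) ~ sqrt(2π·64n).
Dividing by sqrt(n): sqrt(2π·64n) / sqrt(n) = sqrt(2π·64) · n^((1−1)/2), so the limit is sqrt(2π·64).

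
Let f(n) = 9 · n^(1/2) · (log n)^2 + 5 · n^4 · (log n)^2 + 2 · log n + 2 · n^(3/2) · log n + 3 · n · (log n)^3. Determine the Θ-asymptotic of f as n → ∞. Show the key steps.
f(n) ∈ Θ(n^4 · (log n)^2)

Compare the terms by growth order. For large n, n^a · (log n)^b dominates n^a' · (log n)^b' iff a > a', or (a = a' and b > b'). Ranking the 5 terms shows the dominant one is 5 · n^4 · (log n)^2. Hence f(n) ∈ Θ(n^4 · (log n)^2).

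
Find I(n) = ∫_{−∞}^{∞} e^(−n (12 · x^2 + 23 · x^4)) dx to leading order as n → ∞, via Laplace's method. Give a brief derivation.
I(n) ~ sqrt(π/(12n))

φ(x) = 12 · x^2 + 23 · x^4 has its unique global minimum at x* = 0 (since φ'(x) = 24x + 92x^3 = 0 only at x = 0 for real x with both coefficients positive, and φ → ∞ as |x| → ∞). At x* = 0, φ(0) = 0 and φ''(0) = 24. Laplace's method then gives
  I(n) ~ sqrt(2π / (n · φ''(0))) · e^(−n φ(0)) = sqrt(2π / (24n)) = sqrt(π/(12n)).
The 23 · x^4 term contributes only at subleading order (an O(1/n) relative correction).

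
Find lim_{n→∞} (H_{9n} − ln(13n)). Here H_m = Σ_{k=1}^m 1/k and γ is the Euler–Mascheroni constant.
lim = ln(9/13) + γ

By Euler-Maclaurin, H_m = ln m + γ + O(1/m). So
  H_{9n} − ln(13n) = ln(9n) + γ − ln(13n) + O(1/n)
                       = ln(9/13) + γ + O(1/n).
Hence the limit is ln(9/13) + γ.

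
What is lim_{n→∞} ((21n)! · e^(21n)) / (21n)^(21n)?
lim = ∞

Stirling: (21n)! ~ sqrt(2π·21n) · (21n/e)^(21n). Hence
  (21n)! · e^(21n) / (21n)^(21n) ~ sqrt(2π·21n) = sqrt(2π·21) · sqrt(n) → ∞.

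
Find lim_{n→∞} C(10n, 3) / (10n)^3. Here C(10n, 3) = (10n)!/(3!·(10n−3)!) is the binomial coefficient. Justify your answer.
lim = 1/3! = 1/6

With N = 10n → ∞: C(N, 3) / N^3 = [N(N−1)…(N−2)] / (3! · N^3) = (1/3!) · 1 · (1 − 1/(10n)) · (1 − 2/(10n)). Each factor → 1 as N → ∞, so the limit is 1/3! = 1/6.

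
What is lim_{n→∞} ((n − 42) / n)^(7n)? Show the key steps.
lim = e^(−294)

Rewrite as (1 − 42/n)^(7n). By the standard limit (1 + x/n)^n → e^x, we have (1 − 42/n)^n → e^(−42), and raising to the 7th power gives e^(−294).
More precisely, ln[(1 − 42/n)^(7n)] = 7n · ln(1 − 42/n) = 7n · (-42/n + O(1/n^2)) = -294 + O(1/n) → -294.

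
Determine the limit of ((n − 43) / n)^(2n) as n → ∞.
lim = e^(−86)

Rewrite as (1 − 43/n)^(2n). By the standard limit (1 + x/n)^n → e^x, we have (1 − 43/n)^n → e^(−43), and raising to the 2nd power gives e^(−86).
More precisely, ln[(1 − 43/n)^(2n)] = 2n · ln(1 − 43/n) = 2n · (-43/n + O(1/n^2)) = -86 + O(1/n) → -86.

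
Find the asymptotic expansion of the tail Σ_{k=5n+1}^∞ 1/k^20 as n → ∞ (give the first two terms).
Σ_{k>5n} 1/k^20 = 1/(19 · (5n)^19) − 1/(2 · (5n)^20) + O(1/(5n)^21)

Compare to the integral: ∫_{5n}^∞ x^(−20) dx = [−x^(−19)/19]_{5n}^∞ = 1/((20−1)·(5n)^19). The Euler-Maclaurin correction adds −f(5n)/2 = −1/(2·(5n)^20). Euler-Maclaurin then gives
  Σ_{k>5n} 1/k^20 = ∫_{5n}^∞ dx/x^20 − 1/(2·(5n)^20) + O(1/(5n)^21).
(Equivalently this is ζ(20) − Σ_{k≤5n} 1/k^20.)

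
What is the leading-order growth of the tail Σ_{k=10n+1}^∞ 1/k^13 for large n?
Σ_{k>10n} 1/k^13 ~ 1/(12 · (10n)^12)

Compare to the integral: ∫_{10n}^∞ x^(−13) dx = [−x^(−12)/12]_{10n}^∞ = 1/((13−1)·(10n)^12). Euler-Maclaurin then gives
  Σ_{k>10n} 1/k^13 = ∫_{10n}^∞ dx/x^13 − 1/(2·(10n)^13) + O(1/(10n)^14).
(Equivalently this is ζ(13) − Σ_{k≤10n} 1/k^13.)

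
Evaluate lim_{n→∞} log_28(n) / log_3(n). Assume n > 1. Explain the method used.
lim = ln(3) / ln(28) = log_28(3)

Change of base: log_28(n) = ln n / ln 28 and log_3(n) = ln n / ln 3. The ratio is (ln n / ln 28) · (ln 3 / ln n) = ln 3 / ln 28, a constant independent of n. So the limit is ln 3 / ln 28 = log_28(3).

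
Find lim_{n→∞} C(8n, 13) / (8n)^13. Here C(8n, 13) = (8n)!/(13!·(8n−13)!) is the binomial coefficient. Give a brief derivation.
lim = 1/13! = 1/6227020800

With N = 8n → ∞: C(N, 13) / N^13 = [N(N−1)…(N−12)] / (13! · N^13) = (1/13!) · 1 · (1 − 1/(8n)) · … · (1 − 12/(8n)). Each factor → 1 as N → ∞, so the limit is 1/13! = 1/6227020800.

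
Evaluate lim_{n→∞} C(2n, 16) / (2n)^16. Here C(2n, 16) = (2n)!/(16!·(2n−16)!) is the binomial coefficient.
lim = 1/16! = 1/20922789888000

With N = 2n → ∞: C(N, 16) / N^16 = [N(N−1)…(N−15)] / (16! · N^16) = (1/16!) · 1 · (1 − 1/(2n)) · … · (1 − 15/(2n)). Each factor → 1 as N → ∞, so the limit is 1/16! = 1/20922789888000.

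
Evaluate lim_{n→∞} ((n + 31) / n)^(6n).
lim = e^186

Rewrite as (1 + 31/n)^(6n). By the standard limit (1 + x/n)^n → e^x, we have (1 + 31/n)^n → e^31, and raising to the 6th power gives e^186.
More precisely, ln[(1 + 31/n)^(6n)] = 6n · ln(1 + 31/n) = 6n · (31/n + O(1/n^2)) = 186 + O(1/n) → 186.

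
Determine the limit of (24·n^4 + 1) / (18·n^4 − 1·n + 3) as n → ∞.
lim = 24/18 = 4/3

For large n the leading n^4 terms dominate both numerator and denominator. Dividing top and bottom by n^4, every other term tends to 0, leaving 24/18 = 4/3.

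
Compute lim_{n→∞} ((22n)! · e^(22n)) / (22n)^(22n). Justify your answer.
lim = ∞

Stirling: (22n)! ~ sqrt(2π·22n) · (22n/e)^(22n). Hence
  (22n)! · e^(22n) / (22n)^(22n) ~ sqrt(2π·22n) = sqrt(2π·22) · sqrt(n) → ∞.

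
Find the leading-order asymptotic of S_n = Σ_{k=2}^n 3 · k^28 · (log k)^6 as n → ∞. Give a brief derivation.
S_n ~ 3 · n^29 · (log n)^6 / 29

By integral comparison, S_n = ∫_1^n 3 · x^28 · (log x)^6 dx + O(n^28 · (log n)^6). For the integral, the leading term of ∫_1^n x^28 (log x)^6 dx is n^29/29 · (log n)^6 (by repeated integration by parts; each step lowers the log-exponent and produces a relatively O(1/log n) correction). Hence S_n ~ 3 · n^29 · (log n)^6 / 29.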